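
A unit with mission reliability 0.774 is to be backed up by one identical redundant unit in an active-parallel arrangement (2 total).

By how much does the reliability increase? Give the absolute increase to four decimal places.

R_before = 0.774
R_after = 1 − (1 − 0.774)^2 = 0.9489
ΔR = 0.9489 − 0.774 = 0.1749

0.1749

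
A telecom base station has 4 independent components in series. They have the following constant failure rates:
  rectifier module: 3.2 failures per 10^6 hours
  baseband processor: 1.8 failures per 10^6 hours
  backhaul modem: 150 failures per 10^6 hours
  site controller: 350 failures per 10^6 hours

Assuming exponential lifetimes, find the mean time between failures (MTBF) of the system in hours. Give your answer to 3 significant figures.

1980

Series of exponential components: λ_sys = Σ λ_i
λ_sys = 0.0000032 + 0.0000018 + 0.00015 + 0.00035 = 5.0500e-04 /h
MTBF = 1 / λ_sys = 1980 h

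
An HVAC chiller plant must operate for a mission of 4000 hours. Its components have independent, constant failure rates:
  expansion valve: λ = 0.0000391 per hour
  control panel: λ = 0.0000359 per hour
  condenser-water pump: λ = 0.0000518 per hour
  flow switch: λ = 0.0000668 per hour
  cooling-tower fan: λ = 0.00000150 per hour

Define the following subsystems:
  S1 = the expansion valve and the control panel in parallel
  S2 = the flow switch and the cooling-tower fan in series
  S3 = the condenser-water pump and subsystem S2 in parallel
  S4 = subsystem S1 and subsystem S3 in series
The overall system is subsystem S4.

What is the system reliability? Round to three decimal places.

0.937

R(expansion valve) = exp(−0.0000391 × 4000) = 0.85522
R(control panel) = exp(−0.0000359 × 4000) = 0.86623
R(condenser-water pump) = exp(−0.0000518 × 4000) = 0.81286
R(flow switch) = exp(−0.0000668 × 4000) = 0.76552
R(cooling-tower fan) = exp(−0.00000150 × 4000) = 0.99402
Parallel (expansion valve and control panel): 1 − (1 − 0.85522)(1 − 0.86623) = 0.98063
Series (flow switch and cooling-tower fan): 0.76552 × 0.99402 = 0.76094
Parallel (condenser-water pump and [0.76094]): 1 − (1 − 0.81286)(1 − 0.76094) = 0.95526
Series ([0.98063] and [0.95526]): 0.98063 × 0.95526 = 0.937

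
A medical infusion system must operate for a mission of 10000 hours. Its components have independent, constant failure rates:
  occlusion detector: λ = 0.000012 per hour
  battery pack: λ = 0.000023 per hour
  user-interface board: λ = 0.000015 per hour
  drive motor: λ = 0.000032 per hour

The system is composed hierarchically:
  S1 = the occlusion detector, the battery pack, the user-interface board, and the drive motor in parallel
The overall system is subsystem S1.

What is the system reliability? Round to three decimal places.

R(occlusion detector) = exp(−0.000012 × 10000) = 0.88692
R(battery pack) = exp(−0.000023 × 10000) = 0.79453
R(user-interface board) = exp(−0.000015 × 10000) = 0.86071
R(drive motor) = exp(−0.000032 × 10000) = 0.72615
Parallel (occlusion detector, battery pack, user-interface board, and drive motor): 1 − (1 − 0.88692)(1 − 0.79453)(1 − 0.86071)(1 − 0.72615) = 0.999

0.999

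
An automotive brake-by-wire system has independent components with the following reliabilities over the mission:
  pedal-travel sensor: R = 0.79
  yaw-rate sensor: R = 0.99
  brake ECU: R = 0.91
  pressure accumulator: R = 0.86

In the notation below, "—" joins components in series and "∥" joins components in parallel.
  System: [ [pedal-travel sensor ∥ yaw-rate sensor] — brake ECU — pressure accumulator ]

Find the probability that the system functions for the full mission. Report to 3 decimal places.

Parallel (pedal-travel sensor and yaw-rate sensor): 1 − (1 − 0.79000)(1 − 0.99000) = 0.99790
Series ([0.99790], brake ECU, and pressure accumulator): 0.99790 × 0.91000 × 0.86000 = 0.781

0.781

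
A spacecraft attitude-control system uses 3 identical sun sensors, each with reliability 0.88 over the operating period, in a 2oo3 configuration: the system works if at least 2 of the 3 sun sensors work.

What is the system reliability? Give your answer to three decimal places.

R = Σ_{i=2}^{3} C(3,i) p^i (1−p)^{3−i} with p = 0.88
C(3,2)·0.88^2·0.12^1 = 0.27878
C(3,3)·0.88^3·0.12^0 = 0.68147
Sum = 0.960

0.960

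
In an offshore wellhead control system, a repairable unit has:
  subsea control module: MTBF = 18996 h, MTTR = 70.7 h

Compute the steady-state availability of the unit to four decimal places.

0.9963

A(subsea control module) = MTBF/(MTBF+MTTR) = 18996/(18996+70.7) = 0.9963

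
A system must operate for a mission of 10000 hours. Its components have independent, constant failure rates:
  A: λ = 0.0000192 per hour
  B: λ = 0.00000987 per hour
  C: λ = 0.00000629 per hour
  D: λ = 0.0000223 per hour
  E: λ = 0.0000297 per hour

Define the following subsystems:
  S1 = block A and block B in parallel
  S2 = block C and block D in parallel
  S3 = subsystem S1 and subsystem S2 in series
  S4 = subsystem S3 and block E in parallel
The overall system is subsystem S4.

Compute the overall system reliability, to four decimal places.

0.9927

R(A) = exp(−0.0000192 × 10000) = 0.825307
R(B) = exp(−0.00000987 × 10000) = 0.906014
R(C) = exp(−0.00000629 × 10000) = 0.939037
R(D) = exp(−0.0000223 × 10000) = 0.800115
R(E) = exp(−0.0000297 × 10000) = 0.743044
Parallel (A and B): 1 − (1 − 0.825307)(1 − 0.906014) = 0.983581
Parallel (C and D): 1 − (1 − 0.939037)(1 − 0.800115) = 0.987814
Series ([0.983581] and [0.987814]): 0.983581 × 0.987814 = 0.971595
Parallel ([0.971595] and E): 1 − (1 − 0.971595)(1 − 0.743044) = 0.9927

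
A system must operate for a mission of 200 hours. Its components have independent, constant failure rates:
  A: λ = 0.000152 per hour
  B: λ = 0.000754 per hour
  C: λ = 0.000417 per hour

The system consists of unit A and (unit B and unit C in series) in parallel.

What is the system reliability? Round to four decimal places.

R(A) = exp(−0.000152 × 200) = 0.970057
R(B) = exp(−0.000754 × 200) = 0.860020
R(C) = exp(−0.000417 × 200) = 0.919983
Series (B and C): 0.860020 × 0.919983 = 0.791204
Parallel (A and [0.791204]): 1 − (1 − 0.970057)(1 − 0.791204) = 0.9937

0.9937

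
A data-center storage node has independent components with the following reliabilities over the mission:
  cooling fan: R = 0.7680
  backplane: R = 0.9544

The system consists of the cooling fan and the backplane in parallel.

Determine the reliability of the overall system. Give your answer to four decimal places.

Parallel (cooling fan and backplane): 1 − (1 − 0.768000)(1 − 0.954400) = 0.9894

0.9894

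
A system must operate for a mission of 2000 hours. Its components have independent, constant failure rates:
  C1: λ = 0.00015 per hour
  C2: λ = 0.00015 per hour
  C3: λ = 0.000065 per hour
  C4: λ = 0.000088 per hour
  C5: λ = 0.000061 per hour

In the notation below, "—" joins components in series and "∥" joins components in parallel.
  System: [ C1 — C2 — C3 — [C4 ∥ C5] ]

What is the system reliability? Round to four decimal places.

R(C1) = exp(−0.00015 × 2000) = 0.740818
R(C2) = exp(−0.00015 × 2000) = 0.740818
R(C3) = exp(−0.000065 × 2000) = 0.878095
R(C4) = exp(−0.000088 × 2000) = 0.838618
R(C5) = exp(−0.000061 × 2000) = 0.885148
Parallel (C4 and C5): 1 − (1 − 0.838618)(1 − 0.885148) = 0.981465
Series (C1, C2, C3, and [0.981465]): 0.740818 × 0.740818 × 0.878095 × 0.981465 = 0.4730

0.4730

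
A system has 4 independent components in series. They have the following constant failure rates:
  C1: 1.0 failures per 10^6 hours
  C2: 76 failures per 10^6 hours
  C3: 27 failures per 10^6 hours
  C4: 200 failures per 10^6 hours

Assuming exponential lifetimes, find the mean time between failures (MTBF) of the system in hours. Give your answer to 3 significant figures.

Series of exponential components: λ_sys = Σ λ_i
λ_sys = 0.0000010 + 0.000076 + 0.000027 + 0.00020 = 3.0400e-04 /h
MTBF = 1 / λ_sys = 3290 h

3290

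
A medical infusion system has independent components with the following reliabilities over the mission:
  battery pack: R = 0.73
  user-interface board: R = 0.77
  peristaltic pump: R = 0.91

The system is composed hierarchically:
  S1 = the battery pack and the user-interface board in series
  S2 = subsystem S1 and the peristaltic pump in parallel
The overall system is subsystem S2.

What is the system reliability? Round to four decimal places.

0.9606

Series (battery pack and user-interface board): 0.730000 × 0.770000 = 0.562100
Parallel ([0.562100] and peristaltic pump): 1 − (1 − 0.562100)(1 − 0.910000) = 0.9606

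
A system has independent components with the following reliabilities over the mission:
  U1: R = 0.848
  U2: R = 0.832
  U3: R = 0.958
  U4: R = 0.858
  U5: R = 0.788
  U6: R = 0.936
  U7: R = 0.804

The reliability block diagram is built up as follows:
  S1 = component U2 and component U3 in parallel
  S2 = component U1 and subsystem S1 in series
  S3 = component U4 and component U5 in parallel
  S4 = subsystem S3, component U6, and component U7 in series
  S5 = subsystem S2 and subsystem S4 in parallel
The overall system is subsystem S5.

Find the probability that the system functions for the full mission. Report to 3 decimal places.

0.957

Parallel (U2 and U3): 1 − (1 − 0.83200)(1 − 0.95800) = 0.99294
Series (U1 and [0.99294]): 0.84800 × 0.99294 = 0.84201
Parallel (U4 and U5): 1 − (1 − 0.85800)(1 − 0.78800) = 0.96990
Series ([0.96990], U6, and U7): 0.96990 × 0.93600 × 0.80400 = 0.72989
Parallel ([0.84201] and [0.72989]): 1 − (1 − 0.84201)(1 − 0.72989) = 0.957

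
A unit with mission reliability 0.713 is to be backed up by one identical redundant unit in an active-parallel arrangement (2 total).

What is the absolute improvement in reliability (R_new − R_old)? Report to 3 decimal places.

0.205

R_before = 0.713
R_after = 1 − (1 − 0.713)^2 = 0.918
ΔR = 0.918 − 0.713 = 0.205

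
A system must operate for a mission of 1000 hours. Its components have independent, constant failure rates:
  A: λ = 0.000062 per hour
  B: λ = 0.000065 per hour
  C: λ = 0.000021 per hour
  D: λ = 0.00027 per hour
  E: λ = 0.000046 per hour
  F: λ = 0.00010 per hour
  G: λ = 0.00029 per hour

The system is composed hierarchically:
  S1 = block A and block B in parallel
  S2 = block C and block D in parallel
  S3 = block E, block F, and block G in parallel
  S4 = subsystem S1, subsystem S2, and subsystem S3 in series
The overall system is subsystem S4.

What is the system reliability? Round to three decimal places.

R(A) = exp(−0.000062 × 1000) = 0.93988
R(B) = exp(−0.000065 × 1000) = 0.93707
R(C) = exp(−0.000021 × 1000) = 0.97922
R(D) = exp(−0.00027 × 1000) = 0.76338
R(E) = exp(−0.000046 × 1000) = 0.95504
R(F) = exp(−0.00010 × 1000) = 0.90484
R(G) = exp(−0.00029 × 1000) = 0.74826
Parallel (A and B): 1 − (1 − 0.93988)(1 − 0.93707) = 0.99622
Parallel (C and D): 1 − (1 − 0.97922)(1 − 0.76338) = 0.99508
Parallel (E, F, and G): 1 − (1 − 0.95504)(1 − 0.90484)(1 − 0.74826) = 0.99892
Series ([0.99622], [0.99508], and [0.99892]): 0.99622 × 0.99508 × 0.99892 = 0.990

0.990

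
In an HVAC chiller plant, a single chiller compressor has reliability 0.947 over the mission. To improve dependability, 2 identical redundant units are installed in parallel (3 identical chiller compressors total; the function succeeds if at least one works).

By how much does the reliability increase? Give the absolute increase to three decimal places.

0.053

R_before = 0.947
R_after = 1 − (1 − 0.947)^3 = 1.000
ΔR = 1.000 − 0.947 = 0.053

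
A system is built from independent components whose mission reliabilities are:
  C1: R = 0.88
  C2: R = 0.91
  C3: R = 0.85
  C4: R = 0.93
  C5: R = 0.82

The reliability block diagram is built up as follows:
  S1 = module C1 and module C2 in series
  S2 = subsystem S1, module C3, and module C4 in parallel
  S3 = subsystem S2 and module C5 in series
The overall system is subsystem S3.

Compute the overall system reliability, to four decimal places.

Series (C1 and C2): 0.880000 × 0.910000 = 0.800800
Parallel ([0.800800], C3, and C4): 1 − (1 − 0.800800)(1 − 0.850000)(1 − 0.930000) = 0.997908
Series ([0.997908] and C5): 0.997908 × 0.820000 = 0.8183

0.8183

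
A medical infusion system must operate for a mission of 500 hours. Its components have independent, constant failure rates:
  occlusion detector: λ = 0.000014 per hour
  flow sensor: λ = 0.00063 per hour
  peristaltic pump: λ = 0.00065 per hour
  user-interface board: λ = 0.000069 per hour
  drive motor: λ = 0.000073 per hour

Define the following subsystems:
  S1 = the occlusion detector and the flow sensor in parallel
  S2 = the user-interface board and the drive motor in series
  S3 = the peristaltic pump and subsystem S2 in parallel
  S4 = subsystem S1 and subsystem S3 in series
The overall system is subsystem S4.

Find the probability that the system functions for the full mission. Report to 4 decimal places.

R(occlusion detector) = exp(−0.000014 × 500) = 0.993024
R(flow sensor) = exp(−0.00063 × 500) = 0.729789
R(peristaltic pump) = exp(−0.00065 × 500) = 0.722527
R(user-interface board) = exp(−0.000069 × 500) = 0.966088
R(drive motor) = exp(−0.000073 × 500) = 0.964158
Parallel (occlusion detector and flow sensor): 1 − (1 − 0.993024)(1 − 0.729789) = 0.998115
Series (user-interface board and drive motor): 0.966088 × 0.964158 = 0.931461
Parallel (peristaltic pump and [0.931461]): 1 − (1 − 0.722527)(1 − 0.931461) = 0.980982
Series ([0.998115] and [0.980982]): 0.998115 × 0.980982 = 0.9791

0.9791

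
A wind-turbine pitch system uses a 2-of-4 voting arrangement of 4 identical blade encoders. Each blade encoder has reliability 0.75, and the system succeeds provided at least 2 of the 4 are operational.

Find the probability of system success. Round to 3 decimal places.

R = Σ_{i=2}^{4} C(4,i) p^i (1−p)^{4−i} with p = 0.75
C(4,2)·0.75^2·0.25^2 = 0.21094
C(4,3)·0.75^3·0.25^1 = 0.42188
C(4,4)·0.75^4·0.25^0 = 0.31641
Sum = 0.949

0.949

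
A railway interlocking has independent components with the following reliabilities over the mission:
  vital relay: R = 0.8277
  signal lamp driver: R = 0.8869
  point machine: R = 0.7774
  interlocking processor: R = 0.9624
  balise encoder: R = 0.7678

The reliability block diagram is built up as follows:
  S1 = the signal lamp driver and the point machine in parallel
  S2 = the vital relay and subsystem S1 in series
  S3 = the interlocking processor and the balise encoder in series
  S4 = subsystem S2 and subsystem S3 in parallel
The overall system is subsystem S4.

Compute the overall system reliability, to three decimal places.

0.950

Parallel (signal lamp driver and point machine): 1 − (1 − 0.88690)(1 − 0.77740) = 0.97482
Series (vital relay and [0.97482]): 0.82770 × 0.97482 = 0.80686
Series (interlocking processor and balise encoder): 0.96240 × 0.76780 = 0.73893
Parallel ([0.80686] and [0.73893]): 1 − (1 − 0.80686)(1 − 0.73893) = 0.950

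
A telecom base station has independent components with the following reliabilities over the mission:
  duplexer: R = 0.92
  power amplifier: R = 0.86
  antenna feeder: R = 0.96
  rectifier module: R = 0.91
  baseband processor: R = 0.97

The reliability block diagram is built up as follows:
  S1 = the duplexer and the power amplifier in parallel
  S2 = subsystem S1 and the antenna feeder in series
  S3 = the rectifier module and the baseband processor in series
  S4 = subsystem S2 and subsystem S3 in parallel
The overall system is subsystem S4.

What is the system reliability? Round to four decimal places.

0.9940

Parallel (duplexer and power amplifier): 1 − (1 − 0.920000)(1 − 0.860000) = 0.988800
Series ([0.988800] and antenna feeder): 0.988800 × 0.960000 = 0.949248
Series (rectifier module and baseband processor): 0.910000 × 0.970000 = 0.882700
Parallel ([0.949248] and [0.882700]): 1 − (1 − 0.949248)(1 − 0.882700) = 0.9940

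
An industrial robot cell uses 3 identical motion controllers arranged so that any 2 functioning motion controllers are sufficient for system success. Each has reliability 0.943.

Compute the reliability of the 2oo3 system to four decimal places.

0.9906

R = Σ_{i=2}^{3} C(3,i) p^i (1−p)^{3−i} with p = 0.943
C(3,2)·0.943^2·0.057^1 = 0.152062
C(3,3)·0.943^3·0.057^0 = 0.838562
Sum = 0.9906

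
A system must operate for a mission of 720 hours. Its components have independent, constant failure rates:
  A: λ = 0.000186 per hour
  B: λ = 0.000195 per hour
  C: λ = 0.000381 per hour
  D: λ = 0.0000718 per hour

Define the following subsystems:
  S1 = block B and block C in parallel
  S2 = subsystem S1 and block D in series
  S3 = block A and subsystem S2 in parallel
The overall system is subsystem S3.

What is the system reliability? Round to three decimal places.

0.990

R(A) = exp(−0.000186 × 720) = 0.87466
R(B) = exp(−0.000195 × 720) = 0.86901
R(C) = exp(−0.000381 × 720) = 0.76009
R(D) = exp(−0.0000718 × 720) = 0.94962
Parallel (B and C): 1 − (1 − 0.86901)(1 − 0.76009) = 0.96857
Series ([0.96857] and D): 0.96857 × 0.94962 = 0.91977
Parallel (A and [0.91977]): 1 − (1 − 0.87466)(1 − 0.91977) = 0.990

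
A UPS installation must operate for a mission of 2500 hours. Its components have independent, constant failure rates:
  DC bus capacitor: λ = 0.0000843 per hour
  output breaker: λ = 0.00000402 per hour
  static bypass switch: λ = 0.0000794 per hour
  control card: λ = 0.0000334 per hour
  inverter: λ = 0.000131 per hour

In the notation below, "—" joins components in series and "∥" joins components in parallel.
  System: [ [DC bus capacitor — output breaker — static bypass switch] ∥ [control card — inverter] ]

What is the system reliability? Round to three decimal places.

R(DC bus capacitor) = exp(−0.0000843 × 2500) = 0.80998
R(output breaker) = exp(−0.00000402 × 2500) = 0.99000
R(static bypass switch) = exp(−0.0000794 × 2500) = 0.81996
R(control card) = exp(−0.0000334 × 2500) = 0.91989
R(inverter) = exp(−0.000131 × 2500) = 0.72072
Series (DC bus capacitor, output breaker, and static bypass switch): 0.80998 × 0.99000 × 0.81996 = 0.65751
Series (control card and inverter): 0.91989 × 0.72072 = 0.66298
Parallel ([0.65751] and [0.66298]): 1 − (1 − 0.65751)(1 − 0.66298) = 0.885

0.885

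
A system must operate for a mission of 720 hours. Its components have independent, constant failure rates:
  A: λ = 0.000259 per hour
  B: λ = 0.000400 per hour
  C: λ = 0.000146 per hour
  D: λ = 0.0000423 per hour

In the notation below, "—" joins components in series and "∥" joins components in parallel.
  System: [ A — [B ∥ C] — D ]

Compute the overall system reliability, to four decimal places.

R(A) = exp(−0.000259 × 720) = 0.829875
R(B) = exp(−0.000400 × 720) = 0.749762
R(C) = exp(−0.000146 × 720) = 0.900216
R(D) = exp(−0.0000423 × 720) = 0.970003
Parallel (B and C): 1 − (1 − 0.749762)(1 − 0.900216) = 0.975030
Series (A, [0.975030], and D): 0.829875 × 0.975030 × 0.970003 = 0.7849

0.7849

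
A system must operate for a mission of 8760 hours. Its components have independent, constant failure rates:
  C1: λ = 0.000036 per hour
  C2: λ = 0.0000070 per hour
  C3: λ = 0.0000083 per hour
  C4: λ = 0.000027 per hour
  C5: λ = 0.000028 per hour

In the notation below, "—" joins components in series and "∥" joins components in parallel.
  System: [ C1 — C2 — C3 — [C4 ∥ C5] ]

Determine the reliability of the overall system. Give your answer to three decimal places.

R(C1) = exp(−0.000036 × 8760) = 0.72953
R(C2) = exp(−0.0000070 × 8760) = 0.94052
R(C3) = exp(−0.0000083 × 8760) = 0.92987
R(C4) = exp(−0.000027 × 8760) = 0.78937
R(C5) = exp(−0.000028 × 8760) = 0.78249
Parallel (C4 and C5): 1 − (1 − 0.78937)(1 − 0.78249) = 0.95419
Series (C1, C2, C3, and [0.95419]): 0.72953 × 0.94052 × 0.92987 × 0.95419 = 0.609

0.609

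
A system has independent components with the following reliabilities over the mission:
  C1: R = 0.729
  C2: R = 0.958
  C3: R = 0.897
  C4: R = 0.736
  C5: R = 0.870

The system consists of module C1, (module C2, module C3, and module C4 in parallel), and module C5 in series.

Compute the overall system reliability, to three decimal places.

0.634

Parallel (C2, C3, and C4): 1 − (1 − 0.95800)(1 − 0.89700)(1 − 0.73600) = 0.99886
Series (C1, [0.99886], and C5): 0.72900 × 0.99886 × 0.87000 = 0.634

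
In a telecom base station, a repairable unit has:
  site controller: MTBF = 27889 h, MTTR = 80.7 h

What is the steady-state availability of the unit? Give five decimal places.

0.99711

A(site controller) = MTBF/(MTBF+MTTR) = 27889/(27889+80.7) = 0.99711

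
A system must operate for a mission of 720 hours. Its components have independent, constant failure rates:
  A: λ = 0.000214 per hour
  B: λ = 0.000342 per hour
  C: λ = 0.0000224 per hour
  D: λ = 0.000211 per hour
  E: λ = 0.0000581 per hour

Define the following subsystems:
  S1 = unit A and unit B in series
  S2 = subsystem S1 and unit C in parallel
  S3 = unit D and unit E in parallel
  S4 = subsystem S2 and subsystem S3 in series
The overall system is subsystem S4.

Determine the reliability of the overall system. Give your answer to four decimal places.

R(A) = exp(−0.000214 × 720) = 0.857203
R(B) = exp(−0.000342 × 720) = 0.781735
R(C) = exp(−0.0000224 × 720) = 0.984001
R(D) = exp(−0.000211 × 720) = 0.859057
R(E) = exp(−0.0000581 × 720) = 0.959031
Series (A and B): 0.857203 × 0.781735 = 0.670106
Parallel ([0.670106] and C): 1 − (1 − 0.670106)(1 − 0.984001) = 0.994722
Parallel (D and E): 1 − (1 − 0.859057)(1 − 0.959031) = 0.994226
Series ([0.994722] and [0.994226]): 0.994722 × 0.994226 = 0.9890

0.9890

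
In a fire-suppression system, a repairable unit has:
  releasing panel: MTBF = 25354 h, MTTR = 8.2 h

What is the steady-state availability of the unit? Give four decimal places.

A(releasing panel) = MTBF/(MTBF+MTTR) = 25354/(25354+8.2) = 0.9997

0.9997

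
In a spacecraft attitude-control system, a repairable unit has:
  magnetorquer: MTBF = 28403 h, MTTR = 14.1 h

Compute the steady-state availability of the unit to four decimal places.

A(magnetorquer) = MTBF/(MTBF+MTTR) = 28403/(28403+14.1) = 0.9995

0.9995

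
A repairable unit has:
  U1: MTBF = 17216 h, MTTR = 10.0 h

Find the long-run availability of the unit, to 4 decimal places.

A(U1) = MTBF/(MTBF+MTTR) = 17216/(17216+10.0) = 0.9994

0.9994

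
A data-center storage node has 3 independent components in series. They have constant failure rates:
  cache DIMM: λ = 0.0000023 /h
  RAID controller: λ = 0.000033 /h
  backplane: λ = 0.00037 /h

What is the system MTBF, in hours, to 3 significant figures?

Series of exponential components: λ_sys = Σ λ_i
λ_sys = 0.0000023 + 0.000033 + 0.00037 = 4.0530e-04 /h
MTBF = 1 / λ_sys = 2470 h

2470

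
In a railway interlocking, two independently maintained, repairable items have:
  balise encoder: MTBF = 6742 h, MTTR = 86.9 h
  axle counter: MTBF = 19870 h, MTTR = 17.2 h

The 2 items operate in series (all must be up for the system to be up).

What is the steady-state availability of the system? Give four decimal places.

A(balise encoder) = MTBF/(MTBF+MTTR) = 6742/(6742+86.9) = 0.987275
A(axle counter) = MTBF/(MTBF+MTTR) = 19870/(19870+17.2) = 0.999135
Series availability: 0.987275 × 0.999135 = 0.9864

0.9864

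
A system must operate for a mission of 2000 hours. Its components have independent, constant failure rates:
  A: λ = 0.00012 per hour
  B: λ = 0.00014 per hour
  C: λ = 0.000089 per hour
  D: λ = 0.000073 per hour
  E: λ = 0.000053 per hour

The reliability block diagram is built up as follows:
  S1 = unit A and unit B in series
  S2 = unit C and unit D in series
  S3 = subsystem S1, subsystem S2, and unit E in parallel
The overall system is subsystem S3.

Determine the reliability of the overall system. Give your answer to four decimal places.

R(A) = exp(−0.00012 × 2000) = 0.786628
R(B) = exp(−0.00014 × 2000) = 0.755784
R(C) = exp(−0.000089 × 2000) = 0.836942
R(D) = exp(−0.000073 × 2000) = 0.864158
R(E) = exp(−0.000053 × 2000) = 0.899425
Series (A and B): 0.786628 × 0.755784 = 0.594521
Series (C and D): 0.836942 × 0.864158 = 0.723250
Parallel ([0.594521], [0.723250], and E): 1 − (1 − 0.594521)(1 − 0.723250)(1 − 0.899425) = 0.9887

0.9887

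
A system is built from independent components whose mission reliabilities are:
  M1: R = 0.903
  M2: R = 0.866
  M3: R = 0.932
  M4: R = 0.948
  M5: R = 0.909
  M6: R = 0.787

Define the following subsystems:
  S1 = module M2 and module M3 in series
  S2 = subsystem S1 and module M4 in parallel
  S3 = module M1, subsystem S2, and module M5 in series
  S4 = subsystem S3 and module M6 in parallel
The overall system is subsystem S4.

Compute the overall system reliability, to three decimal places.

0.960

Series (M2 and M3): 0.86600 × 0.93200 = 0.80711
Parallel ([0.80711] and M4): 1 − (1 − 0.80711)(1 − 0.94800) = 0.98997
Series (M1, [0.98997], and M5): 0.90300 × 0.98997 × 0.90900 = 0.81259
Parallel ([0.81259] and M6): 1 − (1 − 0.81259)(1 − 0.78700) = 0.960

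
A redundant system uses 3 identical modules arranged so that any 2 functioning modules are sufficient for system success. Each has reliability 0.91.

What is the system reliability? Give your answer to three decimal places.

R = Σ_{i=2}^{3} C(3,i) p^i (1−p)^{3−i} with p = 0.91
C(3,2)·0.91^2·0.09^1 = 0.22359
C(3,3)·0.91^3·0.09^0 = 0.75357
Sum = 0.977

0.977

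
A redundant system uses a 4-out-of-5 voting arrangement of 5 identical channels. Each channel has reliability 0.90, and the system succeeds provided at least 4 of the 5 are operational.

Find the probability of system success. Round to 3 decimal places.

0.919

R = Σ_{i=4}^{5} C(5,i) p^i (1−p)^{5−i} with p = 0.90
C(5,4)·0.90^4·0.10^1 = 0.32805
C(5,5)·0.90^5·0.10^0 = 0.59049
Sum = 0.919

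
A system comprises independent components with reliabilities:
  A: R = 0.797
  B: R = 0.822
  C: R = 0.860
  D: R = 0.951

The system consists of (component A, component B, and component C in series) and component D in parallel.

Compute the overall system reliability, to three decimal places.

Series (A, B, and C): 0.79700 × 0.82200 × 0.86000 = 0.56342
Parallel ([0.56342] and D): 1 − (1 − 0.56342)(1 − 0.95100) = 0.979

0.979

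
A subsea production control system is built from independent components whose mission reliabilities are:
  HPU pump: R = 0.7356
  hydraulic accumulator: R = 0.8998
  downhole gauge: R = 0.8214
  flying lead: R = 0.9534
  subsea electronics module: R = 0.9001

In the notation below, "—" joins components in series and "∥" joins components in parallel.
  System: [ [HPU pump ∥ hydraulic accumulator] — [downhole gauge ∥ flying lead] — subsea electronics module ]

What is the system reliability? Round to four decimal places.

0.8690

Parallel (HPU pump and hydraulic accumulator): 1 − (1 − 0.735600)(1 − 0.899800) = 0.973507
Parallel (downhole gauge and flying lead): 1 − (1 − 0.821400)(1 − 0.953400) = 0.991677
Series ([0.973507], [0.991677], and subsea electronics module): 0.973507 × 0.991677 × 0.900100 = 0.8690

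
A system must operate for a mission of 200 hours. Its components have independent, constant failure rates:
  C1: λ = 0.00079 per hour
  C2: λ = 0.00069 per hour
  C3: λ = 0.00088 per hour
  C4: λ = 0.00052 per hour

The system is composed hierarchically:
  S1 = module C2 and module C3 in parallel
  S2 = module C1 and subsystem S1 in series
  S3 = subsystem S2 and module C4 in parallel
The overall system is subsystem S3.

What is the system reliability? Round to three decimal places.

R(C1) = exp(−0.00079 × 200) = 0.85385
R(C2) = exp(−0.00069 × 200) = 0.87110
R(C3) = exp(−0.00088 × 200) = 0.83862
R(C4) = exp(−0.00052 × 200) = 0.90123
Parallel (C2 and C3): 1 − (1 − 0.87110)(1 − 0.83862) = 0.97920
Series (C1 and [0.97920]): 0.85385 × 0.97920 = 0.83609
Parallel ([0.83609] and C4): 1 − (1 − 0.83609)(1 − 0.90123) = 0.984

0.984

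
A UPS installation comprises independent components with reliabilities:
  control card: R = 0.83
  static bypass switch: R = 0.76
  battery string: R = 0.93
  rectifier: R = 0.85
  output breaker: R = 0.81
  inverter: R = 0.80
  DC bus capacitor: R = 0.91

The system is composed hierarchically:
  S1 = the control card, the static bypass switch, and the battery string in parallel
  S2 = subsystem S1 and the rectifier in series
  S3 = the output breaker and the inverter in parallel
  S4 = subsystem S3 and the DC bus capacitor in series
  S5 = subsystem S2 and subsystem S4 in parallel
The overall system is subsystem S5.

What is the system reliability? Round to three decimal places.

Parallel (control card, static bypass switch, and battery string): 1 − (1 − 0.83000)(1 − 0.76000)(1 − 0.93000) = 0.99714
Series ([0.99714] and rectifier): 0.99714 × 0.85000 = 0.84757
Parallel (output breaker and inverter): 1 − (1 − 0.81000)(1 − 0.80000) = 0.96200
Series ([0.96200] and DC bus capacitor): 0.96200 × 0.91000 = 0.87542
Parallel ([0.84757] and [0.87542]): 1 − (1 − 0.84757)(1 − 0.87542) = 0.981

0.981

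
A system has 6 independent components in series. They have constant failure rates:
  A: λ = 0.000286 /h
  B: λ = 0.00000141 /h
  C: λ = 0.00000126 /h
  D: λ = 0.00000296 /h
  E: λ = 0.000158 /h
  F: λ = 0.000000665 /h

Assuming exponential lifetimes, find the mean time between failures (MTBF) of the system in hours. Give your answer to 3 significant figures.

Series of exponential components: λ_sys = Σ λ_i
λ_sys = 0.000286 + 0.00000141 + 0.00000126 + 0.00000296 + 0.000158 + 0.000000665 = 4.5030e-04 /h
MTBF = 1 / λ_sys = 2220 h

2220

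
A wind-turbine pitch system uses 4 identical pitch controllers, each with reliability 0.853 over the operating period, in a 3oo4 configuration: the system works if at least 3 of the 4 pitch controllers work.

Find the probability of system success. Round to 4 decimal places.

0.8944

R = Σ_{i=3}^{4} C(4,i) p^i (1−p)^{4−i} with p = 0.853
C(4,3)·0.853^3·0.147^1 = 0.364942
C(4,4)·0.853^4·0.147^0 = 0.529415
Sum = 0.8944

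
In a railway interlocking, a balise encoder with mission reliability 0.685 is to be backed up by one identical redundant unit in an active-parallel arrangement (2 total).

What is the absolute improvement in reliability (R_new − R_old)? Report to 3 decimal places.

R_before = 0.685
R_after = 1 − (1 − 0.685)^2 = 0.901
ΔR = 0.901 − 0.685 = 0.216

0.216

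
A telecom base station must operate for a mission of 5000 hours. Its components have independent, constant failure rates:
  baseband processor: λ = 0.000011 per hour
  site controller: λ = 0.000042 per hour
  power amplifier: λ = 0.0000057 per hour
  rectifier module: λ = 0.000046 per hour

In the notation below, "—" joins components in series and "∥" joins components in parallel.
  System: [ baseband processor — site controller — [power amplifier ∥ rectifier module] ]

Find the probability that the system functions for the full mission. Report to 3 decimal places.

R(baseband processor) = exp(−0.000011 × 5000) = 0.94649
R(site controller) = exp(−0.000042 × 5000) = 0.81058
R(power amplifier) = exp(−0.0000057 × 5000) = 0.97190
R(rectifier module) = exp(−0.000046 × 5000) = 0.79453
Parallel (power amplifier and rectifier module): 1 − (1 − 0.97190)(1 − 0.79453) = 0.99423
Series (baseband processor, site controller, and [0.99423]): 0.94649 × 0.81058 × 0.99423 = 0.763

0.763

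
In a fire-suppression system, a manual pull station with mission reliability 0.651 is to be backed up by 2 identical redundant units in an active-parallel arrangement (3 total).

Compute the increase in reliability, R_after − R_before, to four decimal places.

R_before = 0.651
R_after = 1 − (1 − 0.651)^3 = 0.9575
ΔR = 0.9575 − 0.651 = 0.3065

0.3065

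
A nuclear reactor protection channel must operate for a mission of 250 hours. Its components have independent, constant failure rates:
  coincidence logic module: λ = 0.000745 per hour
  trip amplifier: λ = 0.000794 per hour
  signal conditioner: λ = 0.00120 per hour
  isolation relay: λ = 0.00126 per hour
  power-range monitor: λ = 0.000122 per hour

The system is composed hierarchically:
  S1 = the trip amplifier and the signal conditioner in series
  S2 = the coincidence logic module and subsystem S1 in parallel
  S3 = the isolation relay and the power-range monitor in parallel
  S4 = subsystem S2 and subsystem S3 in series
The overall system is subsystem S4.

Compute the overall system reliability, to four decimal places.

R(coincidence logic module) = exp(−0.000745 × 250) = 0.830066
R(trip amplifier) = exp(−0.000794 × 250) = 0.819960
R(signal conditioner) = exp(−0.00120 × 250) = 0.740818
R(isolation relay) = exp(−0.00126 × 250) = 0.729789
R(power-range monitor) = exp(−0.000122 × 250) = 0.969960
Series (trip amplifier and signal conditioner): 0.819960 × 0.740818 = 0.607441
Parallel (coincidence logic module and [0.607441]): 1 − (1 − 0.830066)(1 − 0.607441) = 0.933291
Parallel (isolation relay and power-range monitor): 1 − (1 − 0.729789)(1 − 0.969960) = 0.991883
Series ([0.933291] and [0.991883]): 0.933291 × 0.991883 = 0.9257

0.9257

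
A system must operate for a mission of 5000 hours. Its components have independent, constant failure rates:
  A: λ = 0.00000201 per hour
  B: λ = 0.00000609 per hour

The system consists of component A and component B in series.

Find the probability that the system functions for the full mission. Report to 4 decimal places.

R(A) = exp(−0.00000201 × 5000) = 0.990000
R(B) = exp(−0.00000609 × 5000) = 0.970009
Series (A and B): 0.990000 × 0.970009 = 0.9603

0.9603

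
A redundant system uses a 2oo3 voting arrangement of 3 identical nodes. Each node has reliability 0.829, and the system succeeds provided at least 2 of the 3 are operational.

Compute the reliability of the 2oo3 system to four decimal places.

R = Σ_{i=2}^{3} C(3,i) p^i (1−p)^{3−i} with p = 0.829
C(3,2)·0.829^2·0.171^1 = 0.352555
C(3,3)·0.829^3·0.171^0 = 0.569723
Sum = 0.9223

0.9223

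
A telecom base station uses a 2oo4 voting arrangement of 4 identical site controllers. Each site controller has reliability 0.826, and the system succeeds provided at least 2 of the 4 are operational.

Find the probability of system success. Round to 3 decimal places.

R = Σ_{i=2}^{4} C(4,i) p^i (1−p)^{4−i} with p = 0.826
C(4,2)·0.826^2·0.174^2 = 0.12394
C(4,3)·0.826^3·0.174^1 = 0.39224
C(4,4)·0.826^4·0.174^0 = 0.46550
Sum = 0.982

0.982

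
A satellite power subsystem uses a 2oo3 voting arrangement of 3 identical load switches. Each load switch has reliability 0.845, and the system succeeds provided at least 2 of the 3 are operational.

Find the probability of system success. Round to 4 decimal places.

0.9354

R = Σ_{i=2}^{3} C(3,i) p^i (1−p)^{3−i} with p = 0.845
C(3,2)·0.845^2·0.155^1 = 0.332022
C(3,3)·0.845^3·0.155^0 = 0.603351
Sum = 0.9354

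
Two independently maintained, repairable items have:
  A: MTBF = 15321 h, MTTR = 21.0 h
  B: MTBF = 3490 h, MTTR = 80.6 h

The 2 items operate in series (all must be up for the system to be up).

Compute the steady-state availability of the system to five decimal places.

A(A) = MTBF/(MTBF+MTTR) = 15321/(15321+21.0) = 0.998631
A(B) = MTBF/(MTBF+MTTR) = 3490/(3490+80.6) = 0.977427
Series availability: 0.998631 × 0.977427 = 0.97609

0.97609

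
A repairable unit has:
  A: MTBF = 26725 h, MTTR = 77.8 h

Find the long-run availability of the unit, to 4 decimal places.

A(A) = MTBF/(MTBF+MTTR) = 26725/(26725+77.8) = 0.9971

0.9971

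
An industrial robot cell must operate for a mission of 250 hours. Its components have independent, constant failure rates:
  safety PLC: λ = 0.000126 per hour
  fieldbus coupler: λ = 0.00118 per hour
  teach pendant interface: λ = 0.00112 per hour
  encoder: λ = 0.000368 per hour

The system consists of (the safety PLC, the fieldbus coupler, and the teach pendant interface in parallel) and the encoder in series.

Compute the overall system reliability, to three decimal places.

R(safety PLC) = exp(−0.000126 × 250) = 0.96899
R(fieldbus coupler) = exp(−0.00118 × 250) = 0.74453
R(teach pendant interface) = exp(−0.00112 × 250) = 0.75578
R(encoder) = exp(−0.000368 × 250) = 0.91211
Parallel (safety PLC, fieldbus coupler, and teach pendant interface): 1 − (1 − 0.96899)(1 − 0.74453)(1 − 0.75578) = 0.99807
Series ([0.99807] and encoder): 0.99807 × 0.91211 = 0.910

0.910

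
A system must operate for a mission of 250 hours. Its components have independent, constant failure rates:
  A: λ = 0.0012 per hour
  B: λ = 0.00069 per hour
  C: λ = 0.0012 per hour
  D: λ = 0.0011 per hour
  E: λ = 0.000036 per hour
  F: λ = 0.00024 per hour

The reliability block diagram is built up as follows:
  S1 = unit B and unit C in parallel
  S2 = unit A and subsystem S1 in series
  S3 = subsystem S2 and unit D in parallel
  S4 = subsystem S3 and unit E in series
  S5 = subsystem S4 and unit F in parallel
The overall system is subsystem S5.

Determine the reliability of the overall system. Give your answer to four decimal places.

0.9955

R(A) = exp(−0.0012 × 250) = 0.740818
R(B) = exp(−0.00069 × 250) = 0.841558
R(C) = exp(−0.0012 × 250) = 0.740818
R(D) = exp(−0.0011 × 250) = 0.759572
R(E) = exp(−0.000036 × 250) = 0.991040
R(F) = exp(−0.00024 × 250) = 0.941765
Parallel (B and C): 1 − (1 − 0.841558)(1 − 0.740818) = 0.958935
Series (A and [0.958935]): 0.740818 × 0.958935 = 0.710396
Parallel ([0.710396] and D): 1 − (1 − 0.710396)(1 − 0.759572) = 0.930371
Series ([0.930371] and E): 0.930371 × 0.991040 = 0.922035
Parallel ([0.922035] and F): 1 − (1 − 0.922035)(1 − 0.941765) = 0.9955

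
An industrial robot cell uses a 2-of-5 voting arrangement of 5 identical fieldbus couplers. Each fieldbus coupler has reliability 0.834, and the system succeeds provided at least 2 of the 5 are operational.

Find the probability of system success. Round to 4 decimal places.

0.9967

R = Σ_{i=2}^{5} C(5,i) p^i (1−p)^{5−i} with p = 0.834
C(5,2)·0.834^2·0.166^3 = 0.031817
C(5,3)·0.834^3·0.166^2 = 0.159851
C(5,4)·0.834^4·0.166^1 = 0.401552
C(5,5)·0.834^5·0.166^0 = 0.403488
Sum = 0.9967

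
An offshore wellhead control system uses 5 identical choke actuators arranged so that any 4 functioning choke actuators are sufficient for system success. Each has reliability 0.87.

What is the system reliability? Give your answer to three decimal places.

R = Σ_{i=4}^{5} C(5,i) p^i (1−p)^{5−i} with p = 0.87
C(5,4)·0.87^4·0.13^1 = 0.37238
C(5,5)·0.87^5·0.13^0 = 0.49842
Sum = 0.871

0.871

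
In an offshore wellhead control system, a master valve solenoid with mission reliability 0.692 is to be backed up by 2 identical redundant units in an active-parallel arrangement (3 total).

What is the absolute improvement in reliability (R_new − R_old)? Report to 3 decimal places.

R_before = 0.692
R_after = 1 − (1 − 0.692)^3 = 0.971
ΔR = 0.971 − 0.692 = 0.279

0.279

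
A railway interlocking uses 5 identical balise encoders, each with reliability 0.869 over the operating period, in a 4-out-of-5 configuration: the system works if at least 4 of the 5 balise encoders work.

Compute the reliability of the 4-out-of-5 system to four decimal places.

0.8691

R = Σ_{i=4}^{5} C(5,i) p^i (1−p)^{5−i} with p = 0.869
C(5,4)·0.869^4·0.131^1 = 0.373526
C(5,5)·0.869^5·0.131^0 = 0.495563
Sum = 0.8691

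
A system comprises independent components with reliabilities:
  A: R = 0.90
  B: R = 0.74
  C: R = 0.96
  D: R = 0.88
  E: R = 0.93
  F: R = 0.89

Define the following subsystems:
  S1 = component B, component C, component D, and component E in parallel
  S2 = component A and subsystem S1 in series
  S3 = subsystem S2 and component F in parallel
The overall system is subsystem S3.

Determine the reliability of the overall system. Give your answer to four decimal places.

0.9890

Parallel (B, C, D, and E): 1 − (1 − 0.740000)(1 − 0.960000)(1 − 0.880000)(1 − 0.930000) = 0.999913
Series (A and [0.999913]): 0.900000 × 0.999913 = 0.899922
Parallel ([0.899922] and F): 1 − (1 − 0.899922)(1 − 0.890000) = 0.9890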